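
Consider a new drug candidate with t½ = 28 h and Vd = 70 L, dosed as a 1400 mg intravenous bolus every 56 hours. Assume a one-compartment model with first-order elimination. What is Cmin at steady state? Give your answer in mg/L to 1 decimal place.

6.7 mg/L

τ = 56 h = 2 half-lives, so f = (1/2)^2 = 0.25.
Accumulation ratio R = 1/(1 − f) = 1/0.75 = 4/3.
Single-dose peak C₀ = D/Vd = 1400/70 = 20 mg/L.
Steady-state peak Cmax,ss = C₀·R = 20 × 4/3 ≈ 26.667 mg/L.
Steady-state trough Cmin,ss = Cmax,ss·f ≈ 26.667 × 0.25 ≈ 6.667 mg/L.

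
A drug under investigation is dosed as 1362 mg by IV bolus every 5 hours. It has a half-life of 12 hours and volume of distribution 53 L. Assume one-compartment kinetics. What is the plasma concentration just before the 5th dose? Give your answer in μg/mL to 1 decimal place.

f = (1/2)^(τ/t½) = (1/2)^(5/12) ≈ 0.7492.
C₀ = D/Vd = 1362/53 ≈ 25.698 μg/mL.
Before the 5th dose, 4 doses have been given. Superposition: Cmin = C₀·(f + f² + … + f^4).
≈ 25.698 × (0.7492 + 0.5613 + 0.4205 + 0.3151) ≈ 25.698 × 2.0461 ≈ 52.581 μg/mL.

52.6 μg/mL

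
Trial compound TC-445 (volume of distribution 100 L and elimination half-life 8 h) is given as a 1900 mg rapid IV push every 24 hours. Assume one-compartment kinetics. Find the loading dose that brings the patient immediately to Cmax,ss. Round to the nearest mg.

2171 mg

f = (1/2)^(24/8) ≈ 0.125000; accumulation ratio R = 1/(1−f) ≈ 1.14286.
Loading dose to hit Cmax,ss on first dose: D_load = D_maint·R ≈ 1900 × 1.14286 ≈ 2171.43 mg.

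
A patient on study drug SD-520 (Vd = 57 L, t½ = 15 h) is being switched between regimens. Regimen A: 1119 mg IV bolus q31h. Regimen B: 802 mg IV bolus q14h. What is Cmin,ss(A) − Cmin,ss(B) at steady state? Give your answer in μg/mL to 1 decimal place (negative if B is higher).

-9.3 μg/mL

Regimen A: f = (1/2)^(31/15) ≈ 0.2387; Cmin,ss = (1119/57)·f/(1−f) ≈ 6.155 μg/mL.
Regimen B: f = (1/2)^(14/15) ≈ 0.5236; Cmin,ss = (802/57)·f/(1−f) ≈ 15.464 μg/mL.
Difference ≈ 6.155 − 15.464 ≈ -9.309 μg/mL.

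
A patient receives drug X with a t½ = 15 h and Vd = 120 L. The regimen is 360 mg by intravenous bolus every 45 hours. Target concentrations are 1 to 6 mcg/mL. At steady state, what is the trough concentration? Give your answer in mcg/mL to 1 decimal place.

0.4 mcg/mL

The dosing interval is 3 half-lives, so f = 2^(−3) = 0.125.
Accumulation ratio R = 1/(1 − f) = 1/0.875 = 8/7.
Single-dose peak C₀ = D/Vd = 360/120 = 3 mcg/mL.
Steady-state peak Cmax,ss = C₀·R = 3 × 8/7 ≈ 3.429 mcg/mL.
Steady-state trough Cmin,ss = Cmax,ss·f ≈ 3.429 × 0.125 ≈ 0.429 mcg/mL.
Trough 0.4 mcg/mL vs MEC 1 mcg/mL: subtherapeutic.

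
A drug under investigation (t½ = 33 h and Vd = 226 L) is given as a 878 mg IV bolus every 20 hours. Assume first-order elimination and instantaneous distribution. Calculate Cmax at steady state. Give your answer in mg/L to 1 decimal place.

11.3 mg/L

τ/t½ = 20/33 ≈ 0.60606, so fraction remaining f = (1/2)^(20/33) ≈ 0.6570.
Accumulation ratio R = 1/(1 − f) ≈ 1/0.3430 ≈ 2.9155.
Single-dose peak C₀ = D/Vd = 878/226 ≈ 3.885 mg/L.
Steady-state peak Cmax,ss = C₀·R ≈ 3.885 × 2.9155 ≈ 11.327 mg/L.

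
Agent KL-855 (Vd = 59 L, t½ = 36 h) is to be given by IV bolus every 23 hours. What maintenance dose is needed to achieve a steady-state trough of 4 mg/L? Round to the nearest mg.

τ/t½ = 23/36 ≈ 0.63889, so f = (1/2)^(23/36) ≈ 0.642207.
Cmin,ss = (D/Vd)·f/(1−f), so D = Cmin,ss·Vd·(1−f)/f.
D = 4 × 59 × (1−f)/f ≈ 4 × 59 × 0.55713 ≈ 131.48 mg.

131 mg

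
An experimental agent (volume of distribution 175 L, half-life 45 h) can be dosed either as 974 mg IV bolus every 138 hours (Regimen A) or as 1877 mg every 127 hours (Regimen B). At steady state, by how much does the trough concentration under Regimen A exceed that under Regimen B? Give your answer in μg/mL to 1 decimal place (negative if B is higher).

Regimen A: f = (1/2)^(138/45) ≈ 0.1194; Cmin,ss = (974/175)·f/(1−f) ≈ 0.755 μg/mL.
Regimen B: f = (1/2)^(127/45) ≈ 0.1414; Cmin,ss = (1877/175)·f/(1−f) ≈ 1.766 μg/mL.
Difference ≈ 0.755 − 1.766 ≈ -1.011 μg/mL.

-1.0 μg/mL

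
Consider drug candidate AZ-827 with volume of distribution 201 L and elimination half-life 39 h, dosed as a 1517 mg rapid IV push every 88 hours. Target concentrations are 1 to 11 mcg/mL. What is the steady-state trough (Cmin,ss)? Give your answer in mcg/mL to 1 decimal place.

k = ln2/t½ = ln2/39 ≈ 0.017773 h⁻¹; fraction remaining f = e^(−kτ) = e^(−0.017773×88) ≈ 0.2093.
At steady state, accumulation factor R = 1/(1 − e^(−kτ)) ≈ 1.2647.
Single-dose peak C₀ = D/Vd = 1517/201 ≈ 7.547 mcg/mL.
Steady-state peak Cmax,ss = C₀·R ≈ 7.547 × 1.2647 ≈ 9.545 mcg/mL.
One interval later, Cmin,ss = Cmax,ss·e^(−kτ) ≈ 9.545 × 0.2093 ≈ 1.998 mcg/mL.
Trough 2.0 mcg/mL vs MEC 1 mcg/mL: adequate.

2.0 mcg/mL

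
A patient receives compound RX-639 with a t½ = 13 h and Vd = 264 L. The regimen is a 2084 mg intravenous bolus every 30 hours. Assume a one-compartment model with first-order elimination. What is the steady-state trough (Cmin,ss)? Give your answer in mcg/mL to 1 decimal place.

2.0 mcg/mL

Over one 30-h interval, 30/13 ≈ 2.3077 half-lives elapse, leaving f ≈ 0.2020 of each dose.
Single-dose peak C₀ = D/Vd = 2084/264 ≈ 7.894 mcg/mL.
Steady-state trough Cmin,ss = C₀·f/(1−f) ≈ 7.894 × 0.2020/0.7980 ≈ 1.998 mcg/mL.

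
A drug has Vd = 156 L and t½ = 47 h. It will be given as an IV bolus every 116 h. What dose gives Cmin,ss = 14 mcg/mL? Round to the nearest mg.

9900 mg

τ/t½ = 116/47 ≈ 2.4681, so f = (1/2)^(116/47) ≈ 0.180731.
Cmin,ss = (D/Vd)·f/(1−f), so D = Cmin,ss·Vd·(1−f)/f.
D = 14 × 156 × (1−f)/f ≈ 14 × 156 × 4.53309 ≈ 9900.27 mg.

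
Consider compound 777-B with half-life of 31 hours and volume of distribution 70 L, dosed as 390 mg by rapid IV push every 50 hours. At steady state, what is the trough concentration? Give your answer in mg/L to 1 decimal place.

2.7 mg/L

k = ln2/t½ = ln2/31 ≈ 0.022360 h⁻¹; fraction remaining f = e^(−kτ) = e^(−0.022360×50) ≈ 0.3269.
Accumulation ratio R = 1/(1 − f) ≈ 1/0.6731 ≈ 1.4857.
Each bolus raises the concentration by D/Vd = 390/70 ≈ 5.571 mg/L.
Cmax,ss = C₀/(1 − f) ≈ 5.571/0.6731 ≈ 8.277 mg/L.
Steady-state trough Cmin,ss = Cmax,ss·f ≈ 8.277 × 0.3269 ≈ 2.706 mg/L.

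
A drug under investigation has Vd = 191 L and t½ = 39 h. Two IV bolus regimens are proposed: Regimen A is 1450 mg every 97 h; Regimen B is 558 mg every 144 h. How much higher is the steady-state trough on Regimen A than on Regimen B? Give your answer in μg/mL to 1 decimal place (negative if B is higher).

1.4 μg/mL

Regimen A: f = (1/2)^(97/39) ≈ 0.1784; Cmin,ss = (1450/191)·f/(1−f) ≈ 1.648 μg/mL.
Regimen B: f = (1/2)^(144/39) ≈ 0.0774; Cmin,ss = (558/191)·f/(1−f) ≈ 0.245 μg/mL.
Difference ≈ 1.648 − 0.245 ≈ 1.403 μg/mL.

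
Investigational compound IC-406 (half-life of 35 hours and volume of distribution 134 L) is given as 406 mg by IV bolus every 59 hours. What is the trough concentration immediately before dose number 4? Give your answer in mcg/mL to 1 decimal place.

1.3 mcg/mL

f = (1/2)^(τ/t½) = (1/2)^(59/35) ≈ 0.3108.
C₀ = D/Vd = 406/134 ≈ 3.030 mcg/mL.
Before the 4th dose, 3 doses have been given. Superposition: Cmin = C₀·(f + f² + … + f^3).
≈ 3.030 × (0.3108 + 0.0966 + 0.0300) ≈ 3.030 × 0.4374 ≈ 1.325 mcg/mL.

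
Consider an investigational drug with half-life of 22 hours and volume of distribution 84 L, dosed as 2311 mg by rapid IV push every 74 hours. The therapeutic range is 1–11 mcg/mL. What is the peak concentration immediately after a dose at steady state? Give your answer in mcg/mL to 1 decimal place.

τ/t½ = 74/22 ≈ 3.3636, so fraction remaining f = (1/2)^(74/22) ≈ 0.0972.
At steady state, accumulation factor R = 1/(1 − e^(−kτ)) ≈ 1.1077.
Each bolus raises the concentration by D/Vd = 2311/84 ≈ 27.512 mcg/mL.
Cmax,ss = C₀/(1 − f) ≈ 27.512/0.9028 ≈ 30.474 mcg/mL.
Peak 30.5 mcg/mL vs MTC 11 mcg/mL: exceeds toxic threshold.

30.5 mcg/mL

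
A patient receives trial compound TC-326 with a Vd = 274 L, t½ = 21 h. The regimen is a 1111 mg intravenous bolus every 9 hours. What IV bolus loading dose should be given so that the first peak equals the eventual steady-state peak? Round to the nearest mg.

4323 mg

f = (1/2)^(9/21) ≈ 0.742997; accumulation ratio R = 1/(1−f) ≈ 3.89101.
Loading dose to hit Cmax,ss on first dose: D_load = D_maint·R ≈ 1111 × 3.89101 ≈ 4322.91 mg.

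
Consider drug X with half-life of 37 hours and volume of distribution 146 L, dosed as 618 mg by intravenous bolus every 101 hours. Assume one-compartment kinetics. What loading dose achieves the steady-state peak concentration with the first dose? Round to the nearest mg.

f = (1/2)^(101/37) ≈ 0.150754; accumulation ratio R = 1/(1−f) ≈ 1.17752.
Loading dose to hit Cmax,ss on first dose: D_load = D_maint·R ≈ 618 × 1.17752 ≈ 727.71 mg.

728 mg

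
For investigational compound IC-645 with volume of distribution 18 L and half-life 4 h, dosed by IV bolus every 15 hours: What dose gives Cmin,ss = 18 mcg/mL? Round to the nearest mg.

τ/t½ = 15/4 ≈ 3.75, so f = (1/2)^(15/4) ≈ 0.074325.
Cmin,ss = (D/Vd)·f/(1−f), so D = Cmin,ss·Vd·(1−f)/f.
D = 18 × 18 × (1−f)/f ≈ 18 × 18 × 12.45442 ≈ 4035.23 mg.

4035 mg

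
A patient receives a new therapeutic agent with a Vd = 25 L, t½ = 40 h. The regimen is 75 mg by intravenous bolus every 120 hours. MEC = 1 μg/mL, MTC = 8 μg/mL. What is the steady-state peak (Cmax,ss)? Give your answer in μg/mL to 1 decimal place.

τ = 120 h = 3 half-lives, so f = (1/2)^3 = 0.125.
At steady state, R = 1/(1 − 0.125) = 8/7.
Single-dose peak C₀ = D/Vd = 75/25 = 3 μg/mL.
Steady-state peak Cmax,ss = C₀·R = 3 × 8/7 ≈ 3.429 μg/mL.
Peak 3.4 μg/mL vs MTC 8 μg/mL: below toxic threshold.

3.4 μg/mL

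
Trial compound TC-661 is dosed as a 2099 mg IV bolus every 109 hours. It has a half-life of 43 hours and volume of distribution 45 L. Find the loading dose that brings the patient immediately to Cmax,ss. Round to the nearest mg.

f = (1/2)^(109/43) ≈ 0.172554; accumulation ratio R = 1/(1−f) ≈ 1.20854.
Loading dose to hit Cmax,ss on first dose: D_load = D_maint·R ≈ 2099 × 1.20854 ≈ 2536.73 mg.

2537 mg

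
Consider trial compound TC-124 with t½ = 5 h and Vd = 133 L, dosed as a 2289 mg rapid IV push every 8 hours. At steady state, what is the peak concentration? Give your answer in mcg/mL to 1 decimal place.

25.7 mcg/mL

τ/t½ = 8/5 ≈ 1.6, so fraction remaining f = (1/2)^(8/5) ≈ 0.3299.
Accumulation ratio R = 1/(1 − f) ≈ 1/0.6701 ≈ 1.4923.
Each bolus raises the concentration by D/Vd = 2289/133 ≈ 17.211 mcg/mL.
Steady-state peak Cmax,ss = C₀·R ≈ 17.211 × 1.4923 ≈ 25.684 mcg/mL.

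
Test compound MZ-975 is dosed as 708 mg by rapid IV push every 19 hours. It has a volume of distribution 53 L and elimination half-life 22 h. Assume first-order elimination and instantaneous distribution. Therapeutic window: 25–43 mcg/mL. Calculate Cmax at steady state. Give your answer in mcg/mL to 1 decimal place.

29.7 mcg/mL

k = ln2/t½ = ln2/22 ≈ 0.031507 h⁻¹; fraction remaining f = e^(−kτ) = e^(−0.031507×19) ≈ 0.5496.
At steady state, accumulation factor R = 1/(1 − e^(−kτ)) ≈ 2.2202.
Single-dose peak C₀ = D/Vd = 708/53 ≈ 13.358 mcg/mL.
Steady-state peak Cmax,ss = C₀·R ≈ 13.358 × 2.2202 ≈ 29.657 mcg/mL.
Peak 29.7 mcg/mL vs MTC 43 mcg/mL: below toxic threshold.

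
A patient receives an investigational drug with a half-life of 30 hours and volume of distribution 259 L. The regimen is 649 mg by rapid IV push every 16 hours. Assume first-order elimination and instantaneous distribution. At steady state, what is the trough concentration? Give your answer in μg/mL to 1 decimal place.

k = ln2/t½ = ln2/30 ≈ 0.023105 h⁻¹; fraction remaining f = e^(−kτ) = e^(−0.023105×16) ≈ 0.6910.
At steady state, accumulation factor R = 1/(1 − e^(−kτ)) ≈ 3.2362.
Single-dose peak C₀ = D/Vd = 649/259 ≈ 2.506 μg/mL.
Steady-state peak Cmax,ss = C₀·R ≈ 2.506 × 3.2362 ≈ 8.110 μg/mL.
One interval later, Cmin,ss = Cmax,ss·e^(−kτ) ≈ 8.110 × 0.6910 ≈ 5.604 μg/mL.

5.6 μg/mL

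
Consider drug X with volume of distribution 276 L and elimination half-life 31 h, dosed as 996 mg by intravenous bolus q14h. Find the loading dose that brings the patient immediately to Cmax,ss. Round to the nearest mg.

f = (1/2)^(14/31) ≈ 0.731225; accumulation ratio R = 1/(1−f) ≈ 3.72058.
Loading dose to hit Cmax,ss on first dose: D_load = D_maint·R ≈ 996 × 3.72058 ≈ 3705.70 mg.

3706 mg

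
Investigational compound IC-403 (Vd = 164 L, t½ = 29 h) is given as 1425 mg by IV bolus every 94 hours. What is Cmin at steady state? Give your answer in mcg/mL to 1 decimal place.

τ/t½ = 94/29 ≈ 3.2414, so fraction remaining f = (1/2)^(94/29) ≈ 0.1057.
Accumulation ratio R = 1/(1 − f) ≈ 1/0.8943 ≈ 1.1182.
Each bolus raises the concentration by D/Vd = 1425/164 ≈ 8.689 mcg/mL.
Cmax,ss = C₀/(1 − f) ≈ 8.689/0.8943 ≈ 9.716 mcg/mL.
One interval later, Cmin,ss = Cmax,ss·e^(−kτ) ≈ 9.716 × 0.1057 ≈ 1.027 mcg/mL.

1.0 mcg/mL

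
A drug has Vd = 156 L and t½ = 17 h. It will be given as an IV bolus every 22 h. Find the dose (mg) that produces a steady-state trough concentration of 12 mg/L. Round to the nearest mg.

τ/t½ = 22/17 ≈ 1.2941, so f = (1/2)^(22/17) ≈ 0.407785.
Cmin,ss = (D/Vd)·f/(1−f), so D = Cmin,ss·Vd·(1−f)/f.
D = 12 × 156 × (1−f)/f ≈ 12 × 156 × 1.45227 ≈ 2718.65 mg.

2719 mg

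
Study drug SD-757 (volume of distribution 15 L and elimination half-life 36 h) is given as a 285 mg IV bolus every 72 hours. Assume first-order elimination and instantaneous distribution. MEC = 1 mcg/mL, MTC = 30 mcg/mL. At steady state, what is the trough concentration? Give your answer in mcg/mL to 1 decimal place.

The dosing interval is 2 half-lives, so f = 2^(−2) = 0.25.
Accumulation ratio R = 1/(1 − f) = 1/0.75 = 4/3.
Single-dose peak C₀ = D/Vd = 285/15 = 19 mcg/mL.
Steady-state peak Cmax,ss = C₀·R = 19 × 4/3 ≈ 25.333 mcg/mL.
Steady-state trough Cmin,ss = Cmax,ss·f ≈ 25.333 × 0.25 ≈ 6.333 mcg/mL.
Trough 6.3 mcg/mL vs MEC 1 mcg/mL: adequate.

6.3 mcg/mL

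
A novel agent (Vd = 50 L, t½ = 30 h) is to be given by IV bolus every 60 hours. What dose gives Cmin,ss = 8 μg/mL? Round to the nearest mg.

τ/t½ = 60/30 ≈ 2, so f = (1/2)^(60/30) ≈ 0.250000.
Cmin,ss = (D/Vd)·f/(1−f), so D = Cmin,ss·Vd·(1−f)/f.
D = 8 × 50 × (1−f)/f ≈ 8 × 50 × 3.00000 ≈ 1200.00 mg.

1200 mg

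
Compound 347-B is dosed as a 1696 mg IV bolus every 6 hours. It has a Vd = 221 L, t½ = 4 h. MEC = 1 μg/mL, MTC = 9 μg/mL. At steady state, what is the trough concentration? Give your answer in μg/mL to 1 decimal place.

4.2 μg/mL

Over one 6-h interval, 6/4 ≈ 1.5 half-lives elapse, leaving f ≈ 0.3536 of each dose.
Accumulation ratio R = 1/(1 − f) ≈ 1/0.6464 ≈ 1.5470.
Each bolus raises the concentration by D/Vd = 1696/221 ≈ 7.674 μg/mL.
Steady-state peak Cmax,ss = C₀·R ≈ 7.674 × 1.5470 ≈ 11.872 μg/mL.
Steady-state trough Cmin,ss = Cmax,ss·f ≈ 11.872 × 0.3536 ≈ 4.198 μg/mL.
Trough 4.2 μg/mL vs MEC 1 μg/mL: adequate.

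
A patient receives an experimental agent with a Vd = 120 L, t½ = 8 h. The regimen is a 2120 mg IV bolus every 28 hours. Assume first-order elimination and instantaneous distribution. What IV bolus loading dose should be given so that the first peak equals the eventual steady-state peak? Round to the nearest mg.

2326 mg

f = (1/2)^(28/8) ≈ 0.088388; accumulation ratio R = 1/(1−f) ≈ 1.09696.
Loading dose to hit Cmax,ss on first dose: D_load = D_maint·R ≈ 2120 × 1.09696 ≈ 2325.56 mg.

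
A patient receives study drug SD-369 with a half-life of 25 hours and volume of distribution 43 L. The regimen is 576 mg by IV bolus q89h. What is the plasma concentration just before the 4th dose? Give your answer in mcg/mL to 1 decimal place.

1.2 mcg/mL

f = (1/2)^(τ/t½) = (1/2)^(89/25) ≈ 0.0848.
C₀ = D/Vd = 576/43 ≈ 13.395 mcg/mL.
Before the 4th dose, 3 doses have been given. Superposition: Cmin = C₀·(f + f² + … + f^3).
≈ 13.395 × (0.0848 + 0.0072 + 0.0006) ≈ 13.395 × 0.0926 ≈ 1.240 mcg/mL.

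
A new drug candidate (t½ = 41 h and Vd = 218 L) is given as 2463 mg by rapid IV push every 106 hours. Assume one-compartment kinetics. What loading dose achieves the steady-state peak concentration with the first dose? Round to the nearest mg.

2955 mg

f = (1/2)^(106/41) ≈ 0.166620; accumulation ratio R = 1/(1−f) ≈ 1.19993.
Loading dose to hit Cmax,ss on first dose: D_load = D_maint·R ≈ 2463 × 1.19993 ≈ 2955.43 mg.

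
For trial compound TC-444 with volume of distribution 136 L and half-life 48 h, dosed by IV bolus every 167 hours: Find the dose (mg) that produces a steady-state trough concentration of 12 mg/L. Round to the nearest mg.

τ/t½ = 167/48 ≈ 3.4792, so f = (1/2)^(167/48) ≈ 0.089674.
Cmin,ss = (D/Vd)·f/(1−f), so D = Cmin,ss·Vd·(1−f)/f.
D = 12 × 136 × (1−f)/f ≈ 12 × 136 × 10.15150 ≈ 16567.25 mg.

16567 mg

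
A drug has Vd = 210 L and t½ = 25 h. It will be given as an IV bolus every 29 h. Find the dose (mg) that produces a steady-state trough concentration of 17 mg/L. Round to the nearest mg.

τ/t½ = 29/25 ≈ 1.16, so f = (1/2)^(29/25) ≈ 0.447513.
Cmin,ss = (D/Vd)·f/(1−f), so D = Cmin,ss·Vd·(1−f)/f.
D = 17 × 210 × (1−f)/f ≈ 17 × 210 × 1.23457 ≈ 4407.41 mg.

4407 mg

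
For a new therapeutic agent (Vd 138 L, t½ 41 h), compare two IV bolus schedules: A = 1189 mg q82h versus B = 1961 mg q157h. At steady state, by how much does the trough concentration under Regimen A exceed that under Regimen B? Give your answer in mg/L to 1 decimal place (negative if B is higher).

1.8 mg/L

Regimen A: f = (1/2)^(82/41) ≈ 0.2500; Cmin,ss = (1189/138)·f/(1−f) ≈ 2.872 mg/L.
Regimen B: f = (1/2)^(157/41) ≈ 0.0704; Cmin,ss = (1961/138)·f/(1−f) ≈ 1.076 mg/L.
Difference ≈ 2.872 − 1.076 ≈ 1.796 mg/L.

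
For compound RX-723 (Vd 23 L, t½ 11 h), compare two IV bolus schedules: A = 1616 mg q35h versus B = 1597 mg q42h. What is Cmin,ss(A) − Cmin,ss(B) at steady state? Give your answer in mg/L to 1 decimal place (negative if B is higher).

3.4 mg/L

Regimen A: f = (1/2)^(35/11) ≈ 0.1102; Cmin,ss = (1616/23)·f/(1−f) ≈ 8.702 mg/L.
Regimen B: f = (1/2)^(42/11) ≈ 0.0709; Cmin,ss = (1597/23)·f/(1−f) ≈ 5.299 mg/L.
Difference ≈ 8.702 − 5.299 ≈ 3.403 mg/L.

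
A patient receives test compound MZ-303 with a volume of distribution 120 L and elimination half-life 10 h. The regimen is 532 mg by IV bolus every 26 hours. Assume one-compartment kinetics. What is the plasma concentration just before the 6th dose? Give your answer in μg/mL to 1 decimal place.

0.9 μg/mL

f = (1/2)^(τ/t½) = (1/2)^(26/10) ≈ 0.1649.
C₀ = D/Vd = 532/120 ≈ 4.433 μg/mL.
Before the 6th dose, 5 doses have been given. Superposition: Cmin = C₀·(f + f² + … + f^5).
≈ 4.433 × (0.1649 + 0.0272 + 0.0045 + 0.0007 + 0.0001) ≈ 4.433 × 0.1974 ≈ 0.875 μg/mL.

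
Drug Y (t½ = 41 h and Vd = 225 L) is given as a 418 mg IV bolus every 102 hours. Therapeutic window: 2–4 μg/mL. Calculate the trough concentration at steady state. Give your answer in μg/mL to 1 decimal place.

0.4 μg/mL

τ/t½ = 102/41 ≈ 2.4878, so fraction remaining f = (1/2)^(102/41) ≈ 0.1783.
Single-dose peak C₀ = D/Vd = 418/225 ≈ 1.858 μg/mL.
Steady-state trough Cmin,ss = C₀·f/(1−f) ≈ 1.858 × 0.1783/0.8217 ≈ 0.403 μg/mL.
Trough 0.4 μg/mL vs MEC 2 μg/mL: subtherapeutic.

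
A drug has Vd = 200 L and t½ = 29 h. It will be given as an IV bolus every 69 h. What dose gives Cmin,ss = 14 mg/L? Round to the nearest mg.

11768 mg

τ/t½ = 69/29 ≈ 2.3793, so f = (1/2)^(69/29) ≈ 0.192201.
Cmin,ss = (D/Vd)·f/(1−f), so D = Cmin,ss·Vd·(1−f)/f.
D = 14 × 200 × (1−f)/f ≈ 14 × 200 × 4.20289 ≈ 11768.09 mg.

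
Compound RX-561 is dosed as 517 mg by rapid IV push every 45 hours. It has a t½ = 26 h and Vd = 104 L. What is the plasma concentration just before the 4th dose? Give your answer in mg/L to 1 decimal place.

2.1 mg/L

f = (1/2)^(τ/t½) = (1/2)^(45/26) ≈ 0.3013.
C₀ = D/Vd = 517/104 ≈ 4.971 mg/L.
Before the 4th dose, 3 doses have been given. Superposition: Cmin = C₀·(f + f² + … + f^3).
≈ 4.971 × (0.3013 + 0.0908 + 0.0274) ≈ 4.971 × 0.4195 ≈ 2.085 mg/L.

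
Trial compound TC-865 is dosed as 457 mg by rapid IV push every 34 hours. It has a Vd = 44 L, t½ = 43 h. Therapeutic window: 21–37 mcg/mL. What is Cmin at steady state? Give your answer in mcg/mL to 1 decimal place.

τ/t½ = 34/43 ≈ 0.7907, so fraction remaining f = (1/2)^(34/43) ≈ 0.5781.
Accumulation ratio R = 1/(1 − f) ≈ 1/0.4219 ≈ 2.3702.
Single-dose peak C₀ = D/Vd = 457/44 ≈ 10.386 mcg/mL.
Cmax,ss = C₀/(1 − f) ≈ 10.386/0.4219 ≈ 24.617 mcg/mL.
Steady-state trough Cmin,ss = Cmax,ss·f ≈ 24.617 × 0.5781 ≈ 14.231 mcg/mL.
Trough 14.2 mcg/mL vs MEC 21 mcg/mL: subtherapeutic.

14.2 mcg/mL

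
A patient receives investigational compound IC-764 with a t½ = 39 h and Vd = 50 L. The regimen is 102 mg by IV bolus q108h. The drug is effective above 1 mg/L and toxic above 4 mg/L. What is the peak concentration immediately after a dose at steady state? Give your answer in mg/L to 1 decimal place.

k = ln2/t½ = ln2/39 ≈ 0.017773 h⁻¹; fraction remaining f = e^(−kτ) = e^(−0.017773×108) ≈ 0.1467.
At steady state, accumulation factor R = 1/(1 − e^(−kτ)) ≈ 1.1719.
Single-dose peak C₀ = D/Vd = 102/50 ≈ 2.040 mg/L.
Cmax,ss = C₀/(1 − f) ≈ 2.040/0.8533 ≈ 2.391 mg/L.
Peak 2.4 mg/L vs MTC 4 mg/L: below toxic threshold.

2.4 mg/L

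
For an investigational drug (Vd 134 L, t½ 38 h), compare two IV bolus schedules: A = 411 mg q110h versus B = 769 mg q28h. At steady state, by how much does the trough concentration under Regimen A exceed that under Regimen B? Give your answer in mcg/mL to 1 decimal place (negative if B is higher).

-8.1 mcg/mL

Regimen A: f = (1/2)^(110/38) ≈ 0.1345; Cmin,ss = (411/134)·f/(1−f) ≈ 0.477 mcg/mL.
Regimen B: f = (1/2)^(28/38) ≈ 0.6001; Cmin,ss = (769/134)·f/(1−f) ≈ 8.612 mcg/mL.
Difference ≈ 0.477 − 8.612 ≈ -8.135 mcg/mL.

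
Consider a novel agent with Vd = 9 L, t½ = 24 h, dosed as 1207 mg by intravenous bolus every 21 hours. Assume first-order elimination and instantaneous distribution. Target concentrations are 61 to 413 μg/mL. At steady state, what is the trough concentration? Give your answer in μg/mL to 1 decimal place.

Over one 21-h interval, 21/24 ≈ 0.875 half-lives elapse, leaving f ≈ 0.5453 of each dose.
Single-dose peak C₀ = D/Vd = 1207/9 ≈ 134.111 μg/mL.
Steady-state trough Cmin,ss = C₀·f/(1−f) ≈ 134.111 × 0.5453/0.4547 ≈ 160.833 μg/mL.
Trough 160.8 μg/mL vs MEC 61 μg/mL: adequate.

160.8 μg/mL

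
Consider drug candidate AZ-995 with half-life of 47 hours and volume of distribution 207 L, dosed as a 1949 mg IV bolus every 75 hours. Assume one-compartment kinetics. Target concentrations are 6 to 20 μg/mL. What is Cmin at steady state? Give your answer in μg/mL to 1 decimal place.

Over one 75-h interval, 75/47 ≈ 1.5957 half-lives elapse, leaving f ≈ 0.3309 of each dose.
At steady state, accumulation factor R = 1/(1 − e^(−kτ)) ≈ 1.4945.
Each bolus raises the concentration by D/Vd = 1949/207 ≈ 9.415 μg/mL.
Cmax,ss = C₀/(1 − f) ≈ 9.415/0.6691 ≈ 14.071 μg/mL.
Steady-state trough Cmin,ss = Cmax,ss·f ≈ 14.071 × 0.3309 ≈ 4.656 μg/mL.
Trough 4.7 μg/mL vs MEC 6 μg/mL: subtherapeutic.

4.7 μg/mL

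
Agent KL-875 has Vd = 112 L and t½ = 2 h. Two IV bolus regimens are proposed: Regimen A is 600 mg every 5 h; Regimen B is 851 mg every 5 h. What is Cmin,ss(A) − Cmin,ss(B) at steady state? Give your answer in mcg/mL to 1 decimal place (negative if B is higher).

Regimen A: f = (1/2)^(5/2) ≈ 0.1768; Cmin,ss = (600/112)·f/(1−f) ≈ 1.151 mcg/mL.
Regimen B: f = (1/2)^(5/2) ≈ 0.1768; Cmin,ss = (851/112)·f/(1−f) ≈ 1.632 mcg/mL.
Difference ≈ 1.151 − 1.632 ≈ -0.481 mcg/mL.

-0.5 mcg/mL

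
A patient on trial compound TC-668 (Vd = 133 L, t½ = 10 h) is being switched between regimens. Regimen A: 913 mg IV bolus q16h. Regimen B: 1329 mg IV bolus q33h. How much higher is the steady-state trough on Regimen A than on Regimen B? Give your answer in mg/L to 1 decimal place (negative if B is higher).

Regimen A: f = (1/2)^(16/10) ≈ 0.3299; Cmin,ss = (913/133)·f/(1−f) ≈ 3.380 mg/L.
Regimen B: f = (1/2)^(33/10) ≈ 0.1015; Cmin,ss = (1329/133)·f/(1−f) ≈ 1.129 mg/L.
Difference ≈ 3.380 − 1.129 ≈ 2.251 mg/L.

2.3 mg/L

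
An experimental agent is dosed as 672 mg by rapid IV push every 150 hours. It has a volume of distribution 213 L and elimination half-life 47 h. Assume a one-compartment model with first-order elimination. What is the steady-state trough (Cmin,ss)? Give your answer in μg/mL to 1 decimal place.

Over one 150-h interval, 150/47 ≈ 3.1915 half-lives elapse, leaving f ≈ 0.1095 of each dose.
At steady state, accumulation factor R = 1/(1 − e^(−kτ)) ≈ 1.1230.
Single-dose peak C₀ = D/Vd = 672/213 ≈ 3.155 μg/mL.
Steady-state peak Cmax,ss = C₀·R ≈ 3.155 × 1.1230 ≈ 3.543 μg/mL.
Steady-state trough Cmin,ss = Cmax,ss·f ≈ 3.543 × 0.1095 ≈ 0.388 μg/mL.

0.4 μg/mL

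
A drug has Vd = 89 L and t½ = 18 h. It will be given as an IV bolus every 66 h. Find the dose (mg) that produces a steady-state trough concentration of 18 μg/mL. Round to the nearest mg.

τ/t½ = 66/18 ≈ 3.6667, so f = (1/2)^(66/18) ≈ 0.078745.
Cmin,ss = (D/Vd)·f/(1−f), so D = Cmin,ss·Vd·(1−f)/f.
D = 18 × 89 × (1−f)/f ≈ 18 × 89 × 11.69922 ≈ 18742.15 mg.

18742 mg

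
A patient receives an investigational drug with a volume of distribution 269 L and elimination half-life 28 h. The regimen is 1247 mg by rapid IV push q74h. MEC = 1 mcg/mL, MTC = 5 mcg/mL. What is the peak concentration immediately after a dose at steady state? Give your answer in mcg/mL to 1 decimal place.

5.5 mcg/mL

Over one 74-h interval, 74/28 ≈ 2.6429 half-lives elapse, leaving f ≈ 0.1601 of each dose.
Accumulation ratio R = 1/(1 − f) ≈ 1/0.8399 ≈ 1.1906.
Each bolus raises the concentration by D/Vd = 1247/269 ≈ 4.636 mcg/mL.
Cmax,ss = C₀/(1 − f) ≈ 4.636/0.8399 ≈ 5.520 mcg/mL.
Peak 5.5 mcg/mL vs MTC 5 mcg/mL: exceeds toxic threshold.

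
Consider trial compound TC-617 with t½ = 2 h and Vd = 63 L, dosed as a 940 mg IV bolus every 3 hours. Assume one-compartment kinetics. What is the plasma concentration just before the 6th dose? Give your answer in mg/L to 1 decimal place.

f = (1/2)^(τ/t½) = (1/2)^(3/2) ≈ 0.3536.
C₀ = D/Vd = 940/63 ≈ 14.921 mg/L.
Before the 6th dose, 5 doses have been given. Superposition: Cmin = C₀·(f + f² + … + f^5).
≈ 14.921 × (0.3536 + 0.1250 + 0.0442 + 0.0156 + 0.0055) ≈ 14.921 × 0.5439 ≈ 8.116 mg/L.

8.1 mg/L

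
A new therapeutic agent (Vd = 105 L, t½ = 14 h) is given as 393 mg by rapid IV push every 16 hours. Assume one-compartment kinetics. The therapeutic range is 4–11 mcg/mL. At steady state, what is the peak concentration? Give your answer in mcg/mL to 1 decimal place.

k = ln2/t½ = ln2/14 ≈ 0.049511 h⁻¹; fraction remaining f = e^(−kτ) = e^(−0.049511×16) ≈ 0.4529.
At steady state, accumulation factor R = 1/(1 − e^(−kτ)) ≈ 1.8278.
Each bolus raises the concentration by D/Vd = 393/105 ≈ 3.743 mcg/mL.
Steady-state peak Cmax,ss = C₀·R ≈ 3.743 × 1.8278 ≈ 6.841 mcg/mL.
Peak 6.8 mcg/mL vs MTC 11 mcg/mL: below toxic threshold.

6.8 mcg/mL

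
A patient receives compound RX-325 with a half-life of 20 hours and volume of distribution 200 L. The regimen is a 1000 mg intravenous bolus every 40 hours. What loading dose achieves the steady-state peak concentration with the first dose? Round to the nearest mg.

1333 mg

f = (1/2)^(40/20) ≈ 0.250000; accumulation ratio R = 1/(1−f) ≈ 1.33333.
Loading dose to hit Cmax,ss on first dose: D_load = D_maint·R ≈ 1000 × 1.33333 ≈ 1333.33 mg.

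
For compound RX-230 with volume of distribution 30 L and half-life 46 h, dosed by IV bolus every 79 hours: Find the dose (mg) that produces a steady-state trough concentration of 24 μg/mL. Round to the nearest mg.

τ/t½ = 79/46 ≈ 1.7174, so f = (1/2)^(79/46) ≈ 0.304098.
Cmin,ss = (D/Vd)·f/(1−f), so D = Cmin,ss·Vd·(1−f)/f.
D = 24 × 30 × (1−f)/f ≈ 24 × 30 × 2.28841 ≈ 1647.66 mg.

1648 mg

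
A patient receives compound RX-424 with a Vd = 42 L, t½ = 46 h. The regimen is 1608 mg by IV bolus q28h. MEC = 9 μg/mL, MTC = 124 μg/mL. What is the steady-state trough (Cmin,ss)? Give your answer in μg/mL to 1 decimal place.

Over one 28-h interval, 28/46 ≈ 0.6087 half-lives elapse, leaving f ≈ 0.6558 of each dose.
At steady state, accumulation factor R = 1/(1 − e^(−kτ)) ≈ 2.9053.
Each bolus raises the concentration by D/Vd = 1608/42 ≈ 38.286 μg/mL.
Cmax,ss = C₀/(1 − f) ≈ 38.286/0.3442 ≈ 111.232 μg/mL.
One interval later, Cmin,ss = Cmax,ss·e^(−kτ) ≈ 111.232 × 0.6558 ≈ 72.946 μg/mL.
Trough 72.9 μg/mL vs MEC 9 μg/mL: adequate.

72.9 μg/mL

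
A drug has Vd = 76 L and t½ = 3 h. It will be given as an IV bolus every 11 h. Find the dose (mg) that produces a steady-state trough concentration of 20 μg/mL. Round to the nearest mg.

17783 mg

τ/t½ = 11/3 ≈ 3.6667, so f = (1/2)^(11/3) ≈ 0.078745.
Cmin,ss = (D/Vd)·f/(1−f), so D = Cmin,ss·Vd·(1−f)/f.
D = 20 × 76 × (1−f)/f ≈ 20 × 76 × 11.69922 ≈ 17782.81 mg.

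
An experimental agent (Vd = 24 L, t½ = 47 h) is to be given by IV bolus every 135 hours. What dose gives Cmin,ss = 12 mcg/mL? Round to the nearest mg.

1821 mg

τ/t½ = 135/47 ≈ 2.8723, so f = (1/2)^(135/47) ≈ 0.136565.
Cmin,ss = (D/Vd)·f/(1−f), so D = Cmin,ss·Vd·(1−f)/f.
D = 12 × 24 × (1−f)/f ≈ 12 × 24 × 6.32252 ≈ 1820.89 mg.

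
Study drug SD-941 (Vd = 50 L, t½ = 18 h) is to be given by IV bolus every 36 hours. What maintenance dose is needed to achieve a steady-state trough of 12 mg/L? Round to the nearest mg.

1800 mg

τ/t½ = 36/18 ≈ 2, so f = (1/2)^(36/18) ≈ 0.250000.
Cmin,ss = (D/Vd)·f/(1−f), so D = Cmin,ss·Vd·(1−f)/f.
D = 12 × 50 × (1−f)/f ≈ 12 × 50 × 3.00000 ≈ 1800.00 mg.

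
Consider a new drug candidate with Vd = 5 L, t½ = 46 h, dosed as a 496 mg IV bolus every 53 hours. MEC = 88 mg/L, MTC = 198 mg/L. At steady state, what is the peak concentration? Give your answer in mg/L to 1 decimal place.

180.3 mg/L

Over one 53-h interval, 53/46 ≈ 1.1522 half-lives elapse, leaving f ≈ 0.4499 of each dose.
Accumulation ratio R = 1/(1 − f) ≈ 1/0.5501 ≈ 1.8179.
Single-dose peak C₀ = D/Vd = 496/5 ≈ 99.200 mg/L.
Steady-state peak Cmax,ss = C₀·R ≈ 99.200 × 1.8179 ≈ 180.336 mg/L.
Peak 180.3 mg/L vs MTC 198 mg/L: below toxic threshold.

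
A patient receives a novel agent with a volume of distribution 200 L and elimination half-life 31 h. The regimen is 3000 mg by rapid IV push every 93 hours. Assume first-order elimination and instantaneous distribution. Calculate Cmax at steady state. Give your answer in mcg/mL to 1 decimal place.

17.1 mcg/mL

The dosing interval is 3 half-lives, so f = 2^(−3) = 0.125.
At steady state, R = 1/(1 − 0.125) = 8/7.
Single-dose peak C₀ = D/Vd = 3000/200 = 15 mcg/mL.
Steady-state peak Cmax,ss = C₀·R = 15 × 8/7 ≈ 17.143 mcg/mL.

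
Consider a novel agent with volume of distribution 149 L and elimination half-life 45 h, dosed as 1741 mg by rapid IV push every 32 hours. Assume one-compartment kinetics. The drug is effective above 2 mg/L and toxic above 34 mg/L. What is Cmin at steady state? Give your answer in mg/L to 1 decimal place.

18.3 mg/L

Over one 32-h interval, 32/45 ≈ 0.71111 half-lives elapse, leaving f ≈ 0.6108 of each dose.
Each bolus raises the concentration by D/Vd = 1741/149 ≈ 11.685 mg/L.
Steady-state trough Cmin,ss = C₀·f/(1−f) ≈ 11.685 × 0.6108/0.3892 ≈ 18.338 mg/L.
Trough 18.3 mg/L vs MEC 2 mg/L: adequate.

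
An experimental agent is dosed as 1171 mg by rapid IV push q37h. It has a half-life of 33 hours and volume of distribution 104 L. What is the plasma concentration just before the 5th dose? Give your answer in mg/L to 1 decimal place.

9.2 mg/L

f = (1/2)^(τ/t½) = (1/2)^(37/33) ≈ 0.4597.
C₀ = D/Vd = 1171/104 ≈ 11.260 mg/L.
Before the 5th dose, 4 doses have been given. Superposition: Cmin = C₀·(f + f² + … + f^4).
≈ 11.260 × (0.4597 + 0.2113 + 0.0971 + 0.0447) ≈ 11.260 × 0.8128 ≈ 9.152 mg/L.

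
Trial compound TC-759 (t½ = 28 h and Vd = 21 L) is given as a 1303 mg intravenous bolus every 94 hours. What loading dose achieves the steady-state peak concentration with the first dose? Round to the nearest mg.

f = (1/2)^(94/28) ≈ 0.097589; accumulation ratio R = 1/(1−f) ≈ 1.10814.
Loading dose to hit Cmax,ss on first dose: D_load = D_maint·R ≈ 1303 × 1.10814 ≈ 1443.91 mg.

1444 mg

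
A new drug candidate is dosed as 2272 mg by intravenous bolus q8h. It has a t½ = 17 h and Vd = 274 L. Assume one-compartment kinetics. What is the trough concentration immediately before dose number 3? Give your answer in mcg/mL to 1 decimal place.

f = (1/2)^(τ/t½) = (1/2)^(8/17) ≈ 0.7217.
C₀ = D/Vd = 2272/274 ≈ 8.292 mcg/mL.
Before the 3rd dose, 2 doses have been given. Superposition: Cmin = C₀·(f + f²).
≈ 8.292 × (0.7217 + 0.5209) ≈ 8.292 × 1.2426 ≈ 10.304 mcg/mL.

10.3 mcg/mL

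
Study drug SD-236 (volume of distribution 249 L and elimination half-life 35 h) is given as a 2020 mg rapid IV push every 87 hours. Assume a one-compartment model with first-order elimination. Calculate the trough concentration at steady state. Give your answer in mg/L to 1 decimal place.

1.8 mg/L

τ/t½ = 87/35 ≈ 2.4857, so fraction remaining f = (1/2)^(87/35) ≈ 0.1785.
Accumulation ratio R = 1/(1 − f) ≈ 1/0.8215 ≈ 1.2173.
Each bolus raises the concentration by D/Vd = 2020/249 ≈ 8.112 mg/L.
Steady-state peak Cmax,ss = C₀·R ≈ 8.112 × 1.2173 ≈ 9.875 mg/L.
Steady-state trough Cmin,ss = Cmax,ss·f ≈ 9.875 × 0.1785 ≈ 1.763 mg/L.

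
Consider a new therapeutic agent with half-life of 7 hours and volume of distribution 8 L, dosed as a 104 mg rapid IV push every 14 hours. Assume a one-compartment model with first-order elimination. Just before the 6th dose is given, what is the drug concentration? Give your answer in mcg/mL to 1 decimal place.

f = (1/2)^(τ/t½) = (1/2)^(14/7) ≈ 0.2500.
C₀ = D/Vd = 104/8 ≈ 13.000 mcg/mL.
Before the 6th dose, 5 doses have been given. Superposition: Cmin = C₀·(f + f² + … + f^5).
≈ 13.000 × (0.2500 + 0.0625 + 0.0156 + 0.0039 + 0.0010) ≈ 13.000 × 0.3330 ≈ 4.329 mcg/mL.

4.3 mcg/mL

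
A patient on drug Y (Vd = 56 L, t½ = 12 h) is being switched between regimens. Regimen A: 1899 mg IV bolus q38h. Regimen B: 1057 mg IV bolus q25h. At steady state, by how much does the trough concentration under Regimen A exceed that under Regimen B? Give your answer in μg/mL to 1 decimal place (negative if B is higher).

-1.6 μg/mL

Regimen A: f = (1/2)^(38/12) ≈ 0.1114; Cmin,ss = (1899/56)·f/(1−f) ≈ 4.251 μg/mL.
Regimen B: f = (1/2)^(25/12) ≈ 0.2360; Cmin,ss = (1057/56)·f/(1−f) ≈ 5.830 μg/mL.
Difference ≈ 4.251 − 5.830 ≈ -1.579 μg/mL.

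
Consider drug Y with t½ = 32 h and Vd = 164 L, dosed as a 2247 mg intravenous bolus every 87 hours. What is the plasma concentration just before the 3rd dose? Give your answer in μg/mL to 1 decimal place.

2.4 μg/mL

f = (1/2)^(τ/t½) = (1/2)^(87/32) ≈ 0.1519.
C₀ = D/Vd = 2247/164 ≈ 13.701 μg/mL.
Before the 3rd dose, 2 doses have been given. Superposition: Cmin = C₀·(f + f²).
≈ 13.701 × (0.1519 + 0.0231) ≈ 13.701 × 0.1750 ≈ 2.398 μg/mL.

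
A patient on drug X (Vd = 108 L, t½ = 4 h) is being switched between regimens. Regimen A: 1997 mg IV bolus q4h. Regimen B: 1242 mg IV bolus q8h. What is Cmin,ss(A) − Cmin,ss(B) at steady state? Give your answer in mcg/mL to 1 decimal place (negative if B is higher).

14.7 mcg/mL

Regimen A: f = (1/2)^(4/4) ≈ 0.5000; Cmin,ss = (1997/108)·f/(1−f) ≈ 18.491 mcg/mL.
Regimen B: f = (1/2)^(8/4) ≈ 0.2500; Cmin,ss = (1242/108)·f/(1−f) ≈ 3.833 mcg/mL.
Difference ≈ 18.491 − 3.833 ≈ 14.658 mcg/mL.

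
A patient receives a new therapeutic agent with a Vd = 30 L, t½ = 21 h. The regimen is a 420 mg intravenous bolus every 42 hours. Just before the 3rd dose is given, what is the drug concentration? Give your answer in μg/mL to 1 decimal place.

f = (1/2)^(τ/t½) = (1/2)^(42/21) ≈ 0.2500.
C₀ = D/Vd = 420/30 ≈ 14.000 μg/mL.
Before the 3rd dose, 2 doses have been given. Superposition: Cmin = C₀·(f + f²).
≈ 14.000 × (0.2500 + 0.0625) ≈ 14.000 × 0.3125 ≈ 4.375 μg/mL.

4.4 μg/mL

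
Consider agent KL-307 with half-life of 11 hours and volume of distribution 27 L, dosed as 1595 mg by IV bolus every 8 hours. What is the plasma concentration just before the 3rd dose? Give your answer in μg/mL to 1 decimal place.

f = (1/2)^(τ/t½) = (1/2)^(8/11) ≈ 0.6040.
C₀ = D/Vd = 1595/27 ≈ 59.074 μg/mL.
Before the 3rd dose, 2 doses have been given. Superposition: Cmin = C₀·(f + f²).
≈ 59.074 × (0.6040 + 0.3648) ≈ 59.074 × 0.9688 ≈ 57.231 μg/mL.

57.2 μg/mL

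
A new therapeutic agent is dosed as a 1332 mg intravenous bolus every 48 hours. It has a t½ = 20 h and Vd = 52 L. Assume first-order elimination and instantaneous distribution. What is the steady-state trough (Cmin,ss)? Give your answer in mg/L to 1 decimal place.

6.0 mg/L

k = ln2/t½ = ln2/20 ≈ 0.034657 h⁻¹; fraction remaining f = e^(−kτ) = e^(−0.034657×48) ≈ 0.1895.
Accumulation ratio R = 1/(1 − f) ≈ 1/0.8105 ≈ 1.2338.
Single-dose peak C₀ = D/Vd = 1332/52 ≈ 25.615 mg/L.
Cmax,ss = C₀/(1 − f) ≈ 25.615/0.8105 ≈ 31.604 mg/L.
One interval later, Cmin,ss = Cmax,ss·e^(−kτ) ≈ 31.604 × 0.1895 ≈ 5.989 mg/L.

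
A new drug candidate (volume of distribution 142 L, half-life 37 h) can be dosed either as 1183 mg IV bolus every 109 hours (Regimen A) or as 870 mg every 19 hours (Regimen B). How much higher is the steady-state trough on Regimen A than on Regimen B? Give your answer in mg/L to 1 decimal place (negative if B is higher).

-13.1 mg/L

Regimen A: f = (1/2)^(109/37) ≈ 0.1298; Cmin,ss = (1183/142)·f/(1−f) ≈ 1.243 mg/L.
Regimen B: f = (1/2)^(19/37) ≈ 0.7005; Cmin,ss = (870/142)·f/(1−f) ≈ 14.330 mg/L.
Difference ≈ 1.243 − 14.330 ≈ -13.087 mg/L.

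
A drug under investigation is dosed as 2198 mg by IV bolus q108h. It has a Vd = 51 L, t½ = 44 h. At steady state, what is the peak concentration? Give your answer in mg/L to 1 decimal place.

52.7 mg/L

k = ln2/t½ = ln2/44 ≈ 0.015753 h⁻¹; fraction remaining f = e^(−kτ) = e^(−0.015753×108) ≈ 0.1824.
Accumulation ratio R = 1/(1 − f) ≈ 1/0.8176 ≈ 1.2231.
Each bolus raises the concentration by D/Vd = 2198/51 ≈ 43.098 mg/L.
Cmax,ss = C₀/(1 − f) ≈ 43.098/0.8176 ≈ 52.713 mg/L.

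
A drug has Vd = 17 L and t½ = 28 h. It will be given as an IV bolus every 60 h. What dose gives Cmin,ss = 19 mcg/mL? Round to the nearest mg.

1103 mg

τ/t½ = 60/28 ≈ 2.1429, so f = (1/2)^(60/28) ≈ 0.226431.
Cmin,ss = (D/Vd)·f/(1−f), so D = Cmin,ss·Vd·(1−f)/f.
D = 19 × 17 × (1−f)/f ≈ 19 × 17 × 3.41636 ≈ 1103.48 mg.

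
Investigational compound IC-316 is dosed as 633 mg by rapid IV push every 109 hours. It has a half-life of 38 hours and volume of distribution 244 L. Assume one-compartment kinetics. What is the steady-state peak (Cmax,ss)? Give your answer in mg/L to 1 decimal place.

Over one 109-h interval, 109/38 ≈ 2.8684 half-lives elapse, leaving f ≈ 0.1369 of each dose.
Accumulation ratio R = 1/(1 − f) ≈ 1/0.8631 ≈ 1.1586.
Each bolus raises the concentration by D/Vd = 633/244 ≈ 2.594 mg/L.
Steady-state peak Cmax,ss = C₀·R ≈ 2.594 × 1.1586 ≈ 3.005 mg/L.

3.0 mg/L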